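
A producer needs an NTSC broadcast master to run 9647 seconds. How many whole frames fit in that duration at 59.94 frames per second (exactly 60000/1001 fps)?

578241 frames

Frames = 9647 × 60000/1001 = 52620000/91 ≈ 578241.7582.
Complete frames: 578241.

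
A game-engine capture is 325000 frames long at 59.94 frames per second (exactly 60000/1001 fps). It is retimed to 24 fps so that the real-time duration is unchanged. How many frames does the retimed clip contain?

130130 frames

Target frames = source frames × (target rate / source rate) = 325000 × (24)/(60000/1001) = 325000 × 1001/2500 = 130130.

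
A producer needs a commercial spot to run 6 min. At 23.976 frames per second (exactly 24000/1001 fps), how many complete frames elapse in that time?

8631 frames

6 min = 360 s.
Frames = 360 × 24000/1001 = 8640000/1001 ≈ 8631.3686.
Complete frames: 8631.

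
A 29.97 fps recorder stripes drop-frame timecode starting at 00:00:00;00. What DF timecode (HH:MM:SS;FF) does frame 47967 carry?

Each 10-minute DF block holds 10 × 60 × 30 − 9 × 2 = 17982 frames. 47967 ÷ 17982 → 2 full blocks, remainder 12003.
Within the partial block the first minute is 1800 frames and each further minute 1798, so 6 further minute boundaries passed. Total skipped labels = 18 × 2 + 2 × 6 = 48.
Non-drop label index = 47967 + 48 = 48015; at 30 labels/s that is 00:26:40:15, i.e. DF 00:26:40;15.

00:26:40;15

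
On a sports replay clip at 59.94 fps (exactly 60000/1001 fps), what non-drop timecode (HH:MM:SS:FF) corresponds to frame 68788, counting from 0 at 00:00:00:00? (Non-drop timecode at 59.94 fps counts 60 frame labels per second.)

68788 ÷ 60 = 1146 full seconds, remainder 28 frames.
1146 s = 0 h 19 min 6 s.
Timecode: 00:19:06:28.

00:19:06:28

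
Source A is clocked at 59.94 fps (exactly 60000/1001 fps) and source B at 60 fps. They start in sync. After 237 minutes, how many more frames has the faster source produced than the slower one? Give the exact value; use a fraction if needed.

237 min = 14220 s.
A emits 60000/1001 × 14220 = 853200000/1001 frames; B emits 60 × 14220 = 853200.
Difference = 853200/1001 frames (≈ 852.3477); B is ahead of A.

853200/1001 frames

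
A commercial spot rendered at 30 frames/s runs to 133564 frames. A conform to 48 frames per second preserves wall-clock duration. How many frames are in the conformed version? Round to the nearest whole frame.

Frames at target rate = 133564 × (48) / (30) = 1068512/5 ≈ 213702.400.
Nearest whole frame: 213702.

213702 frames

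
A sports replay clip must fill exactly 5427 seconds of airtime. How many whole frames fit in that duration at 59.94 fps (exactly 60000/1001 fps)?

Frames = 5427 × 60000/1001 = 325620000/1001 ≈ 325294.7053.
Complete frames: 325294.

325294 frames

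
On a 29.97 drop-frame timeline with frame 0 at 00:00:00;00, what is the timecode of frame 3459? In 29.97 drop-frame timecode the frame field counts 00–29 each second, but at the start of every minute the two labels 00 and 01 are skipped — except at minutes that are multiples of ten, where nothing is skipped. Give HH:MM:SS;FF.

Each 10-minute DF block holds 10 × 60 × 30 − 9 × 2 = 17982 frames. 3459 ÷ 17982 → 0 full blocks, remainder 3459.
Within the partial block the first minute is 1800 frames and each further minute 1798, so 1 further minute boundary passed. Total skipped labels = 18 × 0 + 2 × 1 = 2.
Non-drop label index = 3459 + 2 = 3461; at 30 labels/s that is 00:01:55:11, i.e. DF 00:01:55;11.

00:01:55;11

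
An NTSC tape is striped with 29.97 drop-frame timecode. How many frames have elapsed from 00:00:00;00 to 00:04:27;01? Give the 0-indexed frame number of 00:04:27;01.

8003

As if non-drop at 30 labels/s: (0 × 3600 + 4 × 60 + 27) × 30 + 1 = 8011.
Minute boundaries passed: 4; those not divisible by 10: 4 − 0 = 4; dropped labels = 2 × 4 = 8.
Actual frame index = 8011 − 8 = 8003.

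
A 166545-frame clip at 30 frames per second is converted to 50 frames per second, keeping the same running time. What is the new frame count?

277575 frames

Target frames = source frames × (target rate / source rate) = 166545 × (50)/(30) = 166545 × 5/3 = 277575.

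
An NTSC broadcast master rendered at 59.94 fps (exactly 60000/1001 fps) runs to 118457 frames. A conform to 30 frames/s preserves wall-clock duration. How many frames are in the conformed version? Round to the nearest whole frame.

59288 frames

Frames at target rate = 118457 × (30) / (60000/1001) = 118575457/2000 ≈ 59287.728.
Nearest whole frame: 59288.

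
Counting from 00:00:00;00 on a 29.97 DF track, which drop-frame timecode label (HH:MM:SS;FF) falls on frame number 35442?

Each 10-minute DF block holds 10 × 60 × 30 − 9 × 2 = 17982 frames. 35442 ÷ 17982 → 1 full block, remainder 17460.
Within the partial block the first minute is 1800 frames and each further minute 1798, so 9 further minute boundaries passed. Total skipped labels = 18 × 1 + 2 × 9 = 36.
Non-drop label index = 35442 + 36 = 35478; at 30 labels/s that is 00:19:42:18, i.e. DF 00:19:42;18.

00:19:42;18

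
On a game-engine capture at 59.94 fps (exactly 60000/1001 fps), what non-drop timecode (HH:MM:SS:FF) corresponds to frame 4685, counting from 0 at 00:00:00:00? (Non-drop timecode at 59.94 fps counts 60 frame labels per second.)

00:01:18:05

4685 ÷ 60 = 78 full seconds, remainder 5 frames.
78 s = 0 h 1 min 18 s.
Timecode: 00:01:18:05.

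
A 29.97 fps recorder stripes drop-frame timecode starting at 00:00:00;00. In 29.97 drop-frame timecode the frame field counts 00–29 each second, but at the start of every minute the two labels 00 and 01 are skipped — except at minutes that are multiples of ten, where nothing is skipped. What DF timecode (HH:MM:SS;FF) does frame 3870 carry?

00:02:09;04

Each 10-minute DF block holds 10 × 60 × 30 − 9 × 2 = 17982 frames. 3870 ÷ 17982 → 0 full blocks, remainder 3870.
Within the partial block the first minute is 1800 frames and each further minute 1798, so 2 further minute boundaries passed. Total skipped labels = 18 × 0 + 2 × 2 = 4.
Non-drop label index = 3870 + 4 = 3874; at 30 labels/s that is 00:02:09:04, i.e. DF 00:02:09;04.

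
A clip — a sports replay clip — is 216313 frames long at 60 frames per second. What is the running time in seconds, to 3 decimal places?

Running time = 216313 × 1/60 = 216313/60 s ≈ 3605.217 s.

3605.217 seconds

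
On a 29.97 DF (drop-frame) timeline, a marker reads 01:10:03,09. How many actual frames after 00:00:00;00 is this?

Complete 10-minute blocks: 7, each 17982 frames → 125874.
Remaining 0 whole minutes in the current block: 0 frames.
Within the current minute: 3 × 30 + 9 = 99. Total = 125874 + 0 + 99 = 125973.

125973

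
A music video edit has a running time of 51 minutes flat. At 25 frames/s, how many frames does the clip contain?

51 min = 3060 s.
Frames = 3060 × 25 = 76500.

76500 frames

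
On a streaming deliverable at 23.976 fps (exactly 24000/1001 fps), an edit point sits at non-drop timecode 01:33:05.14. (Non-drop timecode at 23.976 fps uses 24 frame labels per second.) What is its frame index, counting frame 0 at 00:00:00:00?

134054

Total seconds to the label: (1 × 3600 + 33 × 60 + 5) = 5585.
Frame index = 5585 × 24 + 14 = 134054.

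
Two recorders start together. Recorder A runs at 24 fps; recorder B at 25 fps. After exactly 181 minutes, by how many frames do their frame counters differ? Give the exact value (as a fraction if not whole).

10860 frames

181 min = 10860 s.
A emits 24 × 10860 = 260640 frames; B emits 25 × 10860 = 271500.
Difference = 10860 frames; B is ahead of A.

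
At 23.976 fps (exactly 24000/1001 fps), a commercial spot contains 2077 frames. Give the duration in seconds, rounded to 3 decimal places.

86.628 seconds

Running time = 2077 × 1001/24000 = 2079077/24000 s ≈ 86.628 s.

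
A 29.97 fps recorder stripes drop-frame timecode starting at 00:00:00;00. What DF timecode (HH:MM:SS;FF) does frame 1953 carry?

Ten DF minutes hold 17982 frames, so frame 1953 lies in block 0 (frames 0–17981) with 1953 frames into that block.
The block's first minute is 1800 frames and the rest 1798 each; 1953 frames reaches minute 1, so 0 × 18 + 1 × 2 = 2 labels have been skipped so far.
Adding those back, label number 1953 + 2 = 1955 at 30 labels/s is 65 s + 5 f = 0 h 1 min 5 s frame 5, i.e. 00:01:05;05.

00:01:05;05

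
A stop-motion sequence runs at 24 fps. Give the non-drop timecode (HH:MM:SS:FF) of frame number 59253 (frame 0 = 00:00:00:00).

00:41:08:21

59253 ÷ 24 = 2468 full seconds, remainder 21 frames.
2468 s = 0 h 41 min 8 s.
Timecode: 00:41:08:21.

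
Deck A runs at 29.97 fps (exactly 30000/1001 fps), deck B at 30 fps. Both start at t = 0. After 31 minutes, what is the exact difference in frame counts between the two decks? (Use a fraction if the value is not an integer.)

55800/1001 frames

31 min = 1860 s.
A emits 30000/1001 × 1860 = 55800000/1001 frames; B emits 30 × 1860 = 55800.
Difference = 55800/1001 frames (≈ 55.7443); B is ahead of A.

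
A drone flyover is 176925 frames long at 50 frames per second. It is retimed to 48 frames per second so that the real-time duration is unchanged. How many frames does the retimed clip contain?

169848 frames

Target frames = source frames × (target rate / source rate) = 176925 × (48)/(50) = 176925 × 24/25 = 169848.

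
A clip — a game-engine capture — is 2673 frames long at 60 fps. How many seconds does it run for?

Running time = 2673 / (60) = 44.55 s.

44.55 seconds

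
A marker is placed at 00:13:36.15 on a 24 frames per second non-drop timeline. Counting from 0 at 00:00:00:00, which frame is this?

Total seconds to the label: (0 × 3600 + 13 × 60 + 36) = 816.
Frame index = 816 × 24 + 15 = 19599.

19599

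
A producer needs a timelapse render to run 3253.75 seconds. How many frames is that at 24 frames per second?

78090 frames

Frames = 3253.75 × 24 = 78090.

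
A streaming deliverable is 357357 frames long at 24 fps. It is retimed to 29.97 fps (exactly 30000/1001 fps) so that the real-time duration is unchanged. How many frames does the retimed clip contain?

Target frames = source frames × (target rate / source rate) = 357357 × (30000/1001)/(24) = 357357 × 1250/1001 = 446250.

446250 frames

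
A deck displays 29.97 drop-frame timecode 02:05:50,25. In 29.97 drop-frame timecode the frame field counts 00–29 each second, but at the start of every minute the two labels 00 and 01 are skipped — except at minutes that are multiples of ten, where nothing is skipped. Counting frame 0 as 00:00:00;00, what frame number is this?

226299

Complete 10-minute blocks: 12, each 17982 frames → 215784.
Remaining 5 whole minutes in the current block: 1800 + 4 × 1798 = 8992 frames.
Within the current minute: 50 × 30 + 25 − 2 = 1523 (labels ;00/;01 skipped at this minute). Total = 215784 + 8992 + 1523 = 226299.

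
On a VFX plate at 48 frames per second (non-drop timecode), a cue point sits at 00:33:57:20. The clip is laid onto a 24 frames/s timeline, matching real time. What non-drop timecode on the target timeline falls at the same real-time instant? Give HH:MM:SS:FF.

00:33:57:10

Source frame index: (0×3600 + 33×60 + 57) × 48 + 20 = 97796.
Real time: 97796 / (48) = 24449/12 s.
Target frame: (24449/12) × (24) = 48898.
At 24 labels/s: frame 48898 → 00:33:57:10.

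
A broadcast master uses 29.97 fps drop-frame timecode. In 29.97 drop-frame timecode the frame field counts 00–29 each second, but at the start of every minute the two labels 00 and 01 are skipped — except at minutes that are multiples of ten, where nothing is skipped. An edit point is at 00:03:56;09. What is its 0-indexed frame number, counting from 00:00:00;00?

Complete 10-minute blocks: 0, each 17982 frames → 0.
Remaining 3 whole minutes in the current block: 1800 + 2 × 1798 = 5396 frames.
Within the current minute: 56 × 30 + 9 − 2 = 1687 (labels ;00/;01 skipped at this minute). Total = 0 + 5396 + 1687 = 7083.

7083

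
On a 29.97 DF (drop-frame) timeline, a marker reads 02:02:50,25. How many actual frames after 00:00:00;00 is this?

220905

As if non-drop at 30 labels/s: (2 × 3600 + 2 × 60 + 50) × 30 + 25 = 221125.
Minute boundaries passed: 122; those not divisible by 10: 122 − 12 = 110; dropped labels = 2 × 110 = 220.
Actual frame index = 221125 − 220 = 220905.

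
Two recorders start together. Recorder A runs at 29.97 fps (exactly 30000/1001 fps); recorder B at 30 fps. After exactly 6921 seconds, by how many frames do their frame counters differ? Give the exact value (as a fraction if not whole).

A emits 30000/1001 × 6921 = 207630000/1001 frames; B emits 30 × 6921 = 207630.
Difference = 207630/1001 frames (≈ 207.4226); B is ahead of A.

207630/1001 frames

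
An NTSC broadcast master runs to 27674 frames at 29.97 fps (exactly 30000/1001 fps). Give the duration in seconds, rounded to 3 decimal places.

Running time = 27674 × 1001/30000 = 13850837/15000 s ≈ 923.389 s.

923.389 seconds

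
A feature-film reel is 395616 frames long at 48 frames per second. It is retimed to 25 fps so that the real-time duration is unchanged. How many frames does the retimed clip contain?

206050 frames

Target frames = source frames × (target rate / source rate) = 395616 × (25)/(48) = 395616 × 25/48 = 206050.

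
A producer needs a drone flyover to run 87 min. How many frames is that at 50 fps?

261000 frames

87 min = 5220 s.
Frames = 5220 × 50 = 261000.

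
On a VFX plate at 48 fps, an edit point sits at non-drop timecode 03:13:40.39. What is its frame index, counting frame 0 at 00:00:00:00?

557799

Total seconds to the label: (3 × 3600 + 13 × 60 + 40) = 11620.
Frame index = 11620 × 48 + 39 = 557799.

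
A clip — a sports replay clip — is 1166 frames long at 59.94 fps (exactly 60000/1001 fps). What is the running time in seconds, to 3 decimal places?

Running time = 1166 × 1001/60000 = 583583/30000 s ≈ 19.453 s.

19.453 seconds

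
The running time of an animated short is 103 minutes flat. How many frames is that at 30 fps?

103 min = 6180 s.
Frames = 6180 × 30 = 185400.

185400 frames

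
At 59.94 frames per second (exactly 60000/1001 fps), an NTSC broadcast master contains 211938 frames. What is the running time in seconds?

Running time = 211938 / (60000/1001) = 3535.8323 s.

3535.8323 seconds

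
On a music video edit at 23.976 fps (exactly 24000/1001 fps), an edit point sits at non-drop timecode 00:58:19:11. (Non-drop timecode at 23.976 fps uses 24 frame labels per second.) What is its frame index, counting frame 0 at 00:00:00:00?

83987

Total seconds to the label: (0 × 3600 + 58 × 60 + 19) = 3499.
Frame index = 3499 × 24 + 11 = 83987.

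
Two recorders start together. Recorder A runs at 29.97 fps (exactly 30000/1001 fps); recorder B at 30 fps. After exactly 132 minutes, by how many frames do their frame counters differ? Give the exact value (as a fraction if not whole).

21600/91 frames

132 min = 7920 s.
A emits 30000/1001 × 7920 = 21600000/91 frames; B emits 30 × 7920 = 237600.
Difference = 21600/91 frames (≈ 237.3626); B is ahead of A.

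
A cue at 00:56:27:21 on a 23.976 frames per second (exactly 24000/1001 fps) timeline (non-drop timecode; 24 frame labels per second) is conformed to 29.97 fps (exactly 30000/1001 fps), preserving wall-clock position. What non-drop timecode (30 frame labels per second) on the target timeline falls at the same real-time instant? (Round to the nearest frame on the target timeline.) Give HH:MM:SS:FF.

00:56:27:26

Source frame index: (0×3600 + 56×60 + 27) × 24 + 21 = 81309.
Real time: 81309 / (24000/1001) = 27130103/8000 s.
Target frame: (27130103/8000) × (30000/1001) = 406545/4 ≈ 101636.250 → 101636.
At 30 labels/s: frame 101636 → 00:56:27:26.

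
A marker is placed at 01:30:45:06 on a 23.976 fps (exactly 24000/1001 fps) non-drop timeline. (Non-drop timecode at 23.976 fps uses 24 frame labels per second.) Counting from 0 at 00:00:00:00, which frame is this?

Total seconds to the label: (1 × 3600 + 30 × 60 + 45) = 5445.
Frame index = 5445 × 24 + 6 = 130686.

frame 130686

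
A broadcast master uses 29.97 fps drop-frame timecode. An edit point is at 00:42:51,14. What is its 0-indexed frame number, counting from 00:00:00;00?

Complete 10-minute blocks: 4, each 17982 frames → 71928.
Remaining 2 whole minutes in the current block: 1800 + 1 × 1798 = 3598 frames.
Within the current minute: 51 × 30 + 14 − 2 = 1542 (labels ;00/;01 skipped at this minute). Total = 71928 + 3598 + 1542 = 77068.

77068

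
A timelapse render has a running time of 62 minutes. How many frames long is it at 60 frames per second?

223200 frames

62 min = 3720 s.
Frames = 3720 × 60 = 223200.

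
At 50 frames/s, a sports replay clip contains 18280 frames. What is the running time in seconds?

365.6 seconds

Running time = 18280 / (50) = 365.6 s.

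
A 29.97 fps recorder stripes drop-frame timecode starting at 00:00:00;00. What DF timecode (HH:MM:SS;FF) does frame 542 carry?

Each 10-minute DF block holds 10 × 60 × 30 − 9 × 2 = 17982 frames. 542 ÷ 17982 → 0 full blocks, remainder 542.
Within the partial block the first minute is 1800 frames and each further minute 1798, so 0 further minute boundaries passed. Total skipped labels = 18 × 0 + 2 × 0 = 0.
Non-drop label index = 542 + 0 = 542; at 30 labels/s that is 00:00:18:02, i.e. DF 00:00:18;02.

00:00:18;02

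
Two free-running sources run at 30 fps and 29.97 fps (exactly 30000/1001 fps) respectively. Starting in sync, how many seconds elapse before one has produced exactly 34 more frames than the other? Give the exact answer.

The gap grows by |30000/1001 − 30| = 30/1001 frames per second.
Time for a 34-frame gap: 34 ÷ (30/1001) = 17017/15 s.

17017/15 seconds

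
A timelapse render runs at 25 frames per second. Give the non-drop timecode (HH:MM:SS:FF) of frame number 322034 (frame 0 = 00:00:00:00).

03:34:41:09

322034 ÷ 25 = 12881 full seconds, remainder 9 frames.
12881 s = 3 h 34 min 41 s.
Timecode: 03:34:41:09.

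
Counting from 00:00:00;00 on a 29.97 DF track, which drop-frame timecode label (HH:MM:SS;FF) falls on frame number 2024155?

Ten DF minutes hold 17982 frames, so frame 2024155 lies in block 112 (frames 2013984–2031965) with 10171 frames into that block.
The block's first minute is 1800 frames and the rest 1798 each; 10171 frames reaches minute 5, so 112 × 18 + 5 × 2 = 2026 labels have been skipped so far.
Adding those back, label number 2024155 + 2026 = 2026181 at 30 labels/s is 67539 s + 11 f = 18 h 45 min 39 s frame 11, i.e. 18:45:39;11.

18:45:39;11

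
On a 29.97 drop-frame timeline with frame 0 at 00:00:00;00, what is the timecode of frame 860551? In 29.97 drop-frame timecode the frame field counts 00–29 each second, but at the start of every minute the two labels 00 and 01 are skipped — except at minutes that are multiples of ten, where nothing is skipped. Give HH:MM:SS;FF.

07:58:33;23

Ten DF minutes hold 17982 frames, so frame 860551 lies in block 47 (frames 845154–863135) with 15397 frames into that block.
The block's first minute is 1800 frames and the rest 1798 each; 15397 frames reaches minute 8, so 47 × 18 + 8 × 2 = 862 labels have been skipped so far.
Adding those back, label number 860551 + 862 = 861413 at 30 labels/s is 28713 s + 23 f = 7 h 58 min 33 s frame 23, i.e. 07:58:33;23.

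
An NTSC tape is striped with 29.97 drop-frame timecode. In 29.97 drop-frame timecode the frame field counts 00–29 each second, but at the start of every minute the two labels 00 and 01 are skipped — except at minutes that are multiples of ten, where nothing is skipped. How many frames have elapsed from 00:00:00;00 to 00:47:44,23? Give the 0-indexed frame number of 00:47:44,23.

85857

Complete 10-minute blocks: 4, each 17982 frames → 71928.
Remaining 7 whole minutes in the current block: 1800 + 6 × 1798 = 12588 frames.
Within the current minute: 44 × 30 + 23 − 2 = 1341 (labels ;00/;01 skipped at this minute). Total = 71928 + 12588 + 1341 = 85857.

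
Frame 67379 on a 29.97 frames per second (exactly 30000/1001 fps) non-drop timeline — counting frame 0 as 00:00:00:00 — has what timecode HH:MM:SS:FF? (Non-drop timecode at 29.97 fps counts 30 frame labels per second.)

67379 ÷ 30 = 2245 full seconds, remainder 29 frames.
2245 s = 0 h 37 min 25 s.
Timecode: 00:37:25:29.

00:37:25:29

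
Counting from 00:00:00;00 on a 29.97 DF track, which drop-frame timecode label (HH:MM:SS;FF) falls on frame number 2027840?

Each 10-minute DF block holds 10 × 60 × 30 − 9 × 2 = 17982 frames. 2027840 ÷ 17982 → 112 full blocks, remainder 13856.
Within the partial block the first minute is 1800 frames and each further minute 1798, so 7 further minute boundaries passed. Total skipped labels = 18 × 112 + 2 × 7 = 2030.
Non-drop label index = 2027840 + 2030 = 2029870; at 30 labels/s that is 18:47:42:10, i.e. DF 18:47:42;10.

18:47:42;10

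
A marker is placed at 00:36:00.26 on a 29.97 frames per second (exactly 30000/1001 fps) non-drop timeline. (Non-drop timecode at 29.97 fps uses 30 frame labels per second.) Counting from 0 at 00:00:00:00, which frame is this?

Total seconds to the label: (0 × 3600 + 36 × 60 + 0) = 2160.
Frame index = 2160 × 30 + 26 = 64826.

64826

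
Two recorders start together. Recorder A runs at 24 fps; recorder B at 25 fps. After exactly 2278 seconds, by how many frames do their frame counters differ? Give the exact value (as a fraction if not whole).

A emits 24 × 2278 = 54672 frames; B emits 25 × 2278 = 56950.
Difference = 2278 frames; B is ahead of A.

2278 frames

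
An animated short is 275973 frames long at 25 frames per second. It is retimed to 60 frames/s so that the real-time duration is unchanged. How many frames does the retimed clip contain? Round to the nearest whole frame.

Frames at target rate = 275973 × (60) / (25) = 3311676/5 ≈ 662335.200.
Nearest whole frame: 662335.

662335 frames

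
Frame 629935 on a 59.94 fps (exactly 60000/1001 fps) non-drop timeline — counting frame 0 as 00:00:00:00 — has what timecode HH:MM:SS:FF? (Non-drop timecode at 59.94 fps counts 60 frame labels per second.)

02:54:58:55

629935 ÷ 60 = 10498 full seconds, remainder 55 frames.
10498 s = 2 h 54 min 58 s.
Timecode: 02:54:58:55.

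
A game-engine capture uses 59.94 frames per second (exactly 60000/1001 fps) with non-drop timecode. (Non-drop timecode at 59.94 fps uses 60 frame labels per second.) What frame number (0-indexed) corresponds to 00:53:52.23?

Total seconds to the label: (0 × 3600 + 53 × 60 + 52) = 3232.
Frame index = 3232 × 60 + 23 = 193943.

193943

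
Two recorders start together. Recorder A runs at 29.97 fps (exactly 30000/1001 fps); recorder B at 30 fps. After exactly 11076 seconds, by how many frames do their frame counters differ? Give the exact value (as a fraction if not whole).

25560/77 frames

A emits 30000/1001 × 11076 = 25560000/77 frames; B emits 30 × 11076 = 332280.
Difference = 25560/77 frames (≈ 331.9481); B is ahead of A.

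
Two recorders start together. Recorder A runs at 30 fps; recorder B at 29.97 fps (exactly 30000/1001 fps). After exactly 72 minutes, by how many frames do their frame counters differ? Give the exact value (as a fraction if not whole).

129600/1001 frames

72 min = 4320 s.
A emits 30 × 4320 = 129600 frames; B emits 30000/1001 × 4320 = 129600000/1001.
Difference = 129600/1001 frames (≈ 129.4705); B is behind A.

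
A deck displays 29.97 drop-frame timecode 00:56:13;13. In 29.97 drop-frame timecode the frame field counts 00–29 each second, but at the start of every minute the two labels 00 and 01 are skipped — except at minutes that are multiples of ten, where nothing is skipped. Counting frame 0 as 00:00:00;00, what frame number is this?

As if non-drop at 30 labels/s: (0 × 3600 + 56 × 60 + 13) × 30 + 13 = 101203.
Minute boundaries passed: 56; those not divisible by 10: 56 − 5 = 51; dropped labels = 2 × 51 = 102.
Actual frame index = 101203 − 102 = 101101.

101101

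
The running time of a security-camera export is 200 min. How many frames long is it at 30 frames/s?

360000 frames

200 min = 12000 s.
Frames = 12000 × 30 = 360000.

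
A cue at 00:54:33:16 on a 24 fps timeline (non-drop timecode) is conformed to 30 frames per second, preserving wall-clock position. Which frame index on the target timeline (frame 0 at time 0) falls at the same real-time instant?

frame 98210

Source frame index: (0×3600 + 54×60 + 33) × 24 + 16 = 78568.
Real time: 78568 / (24) = 9821/3 s.
Target frame: (9821/3) × (30) = 98210.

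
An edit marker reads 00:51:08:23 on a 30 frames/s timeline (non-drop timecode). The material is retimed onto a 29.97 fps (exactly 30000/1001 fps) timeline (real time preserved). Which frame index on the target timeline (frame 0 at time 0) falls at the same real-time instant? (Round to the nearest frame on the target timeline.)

frame 91971

Source frame index: (0×3600 + 51×60 + 8) × 30 + 23 = 92063.
Real time: 92063 / (30) = 92063/30 s.
Target frame: (92063/30) × (30000/1001) = 92063000/1001 ≈ 91971.029 → 91971.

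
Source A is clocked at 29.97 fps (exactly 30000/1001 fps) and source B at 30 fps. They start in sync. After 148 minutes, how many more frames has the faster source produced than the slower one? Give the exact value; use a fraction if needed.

148 min = 8880 s.
A emits 30000/1001 × 8880 = 266400000/1001 frames; B emits 30 × 8880 = 266400.
Difference = 266400/1001 frames (≈ 266.1339); B is ahead of A.

266400/1001 frames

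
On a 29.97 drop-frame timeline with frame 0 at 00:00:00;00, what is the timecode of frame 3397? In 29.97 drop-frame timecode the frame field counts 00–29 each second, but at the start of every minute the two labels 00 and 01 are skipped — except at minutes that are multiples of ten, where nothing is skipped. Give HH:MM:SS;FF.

Each 10-minute DF block holds 10 × 60 × 30 − 9 × 2 = 17982 frames. 3397 ÷ 17982 → 0 full blocks, remainder 3397.
Within the partial block the first minute is 1800 frames and each further minute 1798, so 1 further minute boundary passed. Total skipped labels = 18 × 0 + 2 × 1 = 2.
Non-drop label index = 3397 + 2 = 3399; at 30 labels/s that is 00:01:53:09, i.e. DF 00:01:53;09.

00:01:53;09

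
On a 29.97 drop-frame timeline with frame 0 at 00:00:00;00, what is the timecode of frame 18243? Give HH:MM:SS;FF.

Each 10-minute DF block holds 10 × 60 × 30 − 9 × 2 = 17982 frames. 18243 ÷ 17982 → 1 full block, remainder 261.
Within the partial block the first minute is 1800 frames and each further minute 1798, so 0 further minute boundaries passed. Total skipped labels = 18 × 1 + 2 × 0 = 18.
Non-drop label index = 18243 + 18 = 18261; at 30 labels/s that is 00:10:08:21, i.e. DF 00:10:08;21.

00:10:08;21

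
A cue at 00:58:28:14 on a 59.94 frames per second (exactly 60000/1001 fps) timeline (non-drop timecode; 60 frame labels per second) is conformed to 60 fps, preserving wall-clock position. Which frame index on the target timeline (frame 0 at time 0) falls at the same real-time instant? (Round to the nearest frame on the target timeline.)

Source frame index: (0×3600 + 58×60 + 28) × 60 + 14 = 210494.
Real time: 210494 / (60000/1001) = 105352247/30000 s.
Target frame: (105352247/30000) × (60) = 105352247/500 ≈ 210704.494 → 210704.

frame 210704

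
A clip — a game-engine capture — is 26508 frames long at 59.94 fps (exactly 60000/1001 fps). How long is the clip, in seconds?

Running time = 26508 / (60000/1001) = 442.2418 s.

442.2418 seconds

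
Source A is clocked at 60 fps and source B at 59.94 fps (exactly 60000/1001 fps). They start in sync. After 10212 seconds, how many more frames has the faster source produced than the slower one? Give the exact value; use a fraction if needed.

A emits 60 × 10212 = 612720 frames; B emits 60000/1001 × 10212 = 612720000/1001.
Difference = 612720/1001 frames (≈ 612.1079); B is behind A.

612720/1001 frames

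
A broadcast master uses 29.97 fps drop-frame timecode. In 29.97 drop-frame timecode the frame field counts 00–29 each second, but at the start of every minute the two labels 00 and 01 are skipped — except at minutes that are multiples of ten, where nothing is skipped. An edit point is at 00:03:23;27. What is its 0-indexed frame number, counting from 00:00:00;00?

As if non-drop at 30 labels/s: (0 × 3600 + 3 × 60 + 23) × 30 + 27 = 6117.
Minute boundaries passed: 3; those not divisible by 10: 3 − 0 = 3; dropped labels = 2 × 3 = 6.
Actual frame index = 6117 − 6 = 6111.

6111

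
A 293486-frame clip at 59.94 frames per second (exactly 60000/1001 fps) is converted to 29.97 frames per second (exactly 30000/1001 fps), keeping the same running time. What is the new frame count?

146743 frames

Frames at target rate = 293486 × (30000/1001) / (60000/1001) = 146743.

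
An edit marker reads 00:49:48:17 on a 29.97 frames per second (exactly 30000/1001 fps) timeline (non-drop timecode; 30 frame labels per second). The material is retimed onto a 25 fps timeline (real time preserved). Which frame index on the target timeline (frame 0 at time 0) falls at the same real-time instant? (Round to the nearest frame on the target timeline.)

frame 74789

Source frame index: (0×3600 + 49×60 + 48) × 30 + 17 = 89657.
Real time: 89657 / (30000/1001) = 89746657/30000 s.
Target frame: (89746657/30000) × (25) = 89746657/1200 ≈ 74788.881 → 74789.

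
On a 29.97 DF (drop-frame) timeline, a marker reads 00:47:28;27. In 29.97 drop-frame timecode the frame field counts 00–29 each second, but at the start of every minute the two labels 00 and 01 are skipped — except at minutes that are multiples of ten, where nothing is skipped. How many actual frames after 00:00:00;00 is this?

Complete 10-minute blocks: 4, each 17982 frames → 71928.
Remaining 7 whole minutes in the current block: 1800 + 6 × 1798 = 12588 frames.
Within the current minute: 28 × 30 + 27 − 2 = 865 (labels ;00/;01 skipped at this minute). Total = 71928 + 12588 + 865 = 85381.

85381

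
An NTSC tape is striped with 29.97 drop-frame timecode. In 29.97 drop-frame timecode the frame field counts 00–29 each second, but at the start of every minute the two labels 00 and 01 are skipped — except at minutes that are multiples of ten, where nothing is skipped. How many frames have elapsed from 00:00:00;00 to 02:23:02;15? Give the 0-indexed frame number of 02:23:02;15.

257217

Complete 10-minute blocks: 14, each 17982 frames → 251748.
Remaining 3 whole minutes in the current block: 1800 + 2 × 1798 = 5396 frames.
Within the current minute: 2 × 30 + 15 − 2 = 73 (labels ;00/;01 skipped at this minute). Total = 251748 + 5396 + 73 = 257217.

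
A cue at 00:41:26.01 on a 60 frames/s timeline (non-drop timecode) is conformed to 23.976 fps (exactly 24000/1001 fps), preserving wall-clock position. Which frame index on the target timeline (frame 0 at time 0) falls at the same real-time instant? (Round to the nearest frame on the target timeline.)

Source frame index: (0×3600 + 41×60 + 26) × 60 + 1 = 149161.
Real time: 149161 / (60) = 149161/60 s.
Target frame: (149161/60) × (24000/1001) = 59664400/1001 ≈ 59604.795 → 59605.

frame 59605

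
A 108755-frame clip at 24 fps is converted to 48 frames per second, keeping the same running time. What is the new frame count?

217510 frames

Frames at target rate = 108755 × (48) / (24) = 217510.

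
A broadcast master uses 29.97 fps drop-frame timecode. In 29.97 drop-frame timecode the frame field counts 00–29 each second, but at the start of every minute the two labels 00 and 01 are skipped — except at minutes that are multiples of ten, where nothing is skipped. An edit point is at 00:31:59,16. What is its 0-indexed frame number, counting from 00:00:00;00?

As if non-drop at 30 labels/s: (0 × 3600 + 31 × 60 + 59) × 30 + 16 = 57586.
Minute boundaries passed: 31; those not divisible by 10: 31 − 3 = 28; dropped labels = 2 × 28 = 56.
Actual frame index = 57586 − 56 = 57530.

57530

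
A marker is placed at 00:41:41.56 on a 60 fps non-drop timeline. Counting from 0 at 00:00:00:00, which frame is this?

Total seconds to the label: (0 × 3600 + 41 × 60 + 41) = 2501.
Frame index = 2501 × 60 + 56 = 150116.

150116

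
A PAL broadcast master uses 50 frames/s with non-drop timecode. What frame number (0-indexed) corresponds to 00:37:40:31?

Total seconds to the label: (0 × 3600 + 37 × 60 + 40) = 2260.
Frame index = 2260 × 50 + 31 = 113031.

frame 113031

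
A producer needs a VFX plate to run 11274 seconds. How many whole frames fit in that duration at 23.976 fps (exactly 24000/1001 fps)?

Frames = 11274 × 24000/1001 = 270576000/1001 ≈ 270305.6943.
Complete frames: 270305.

270305 frames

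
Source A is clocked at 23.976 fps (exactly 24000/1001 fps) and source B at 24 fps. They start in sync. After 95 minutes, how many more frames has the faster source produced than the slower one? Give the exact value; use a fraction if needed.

136800/1001 frames

95 min = 5700 s.
A emits 24000/1001 × 5700 = 136800000/1001 frames; B emits 24 × 5700 = 136800.
Difference = 136800/1001 frames (≈ 136.6633); B is ahead of A.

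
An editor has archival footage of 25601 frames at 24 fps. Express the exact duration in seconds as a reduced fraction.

25601/24 seconds

Running time = 25601 ÷ (24) = 25601 × 1/24 = 25601/24 s.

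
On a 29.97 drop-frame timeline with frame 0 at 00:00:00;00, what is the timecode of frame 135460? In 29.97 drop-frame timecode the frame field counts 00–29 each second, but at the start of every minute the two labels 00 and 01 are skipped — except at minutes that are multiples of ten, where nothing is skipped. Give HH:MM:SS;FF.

01:15:19;26

Each 10-minute DF block holds 10 × 60 × 30 − 9 × 2 = 17982 frames. 135460 ÷ 17982 → 7 full blocks, remainder 9586.
Within the partial block the first minute is 1800 frames and each further minute 1798, so 5 further minute boundaries passed. Total skipped labels = 18 × 7 + 2 × 5 = 136.
Non-drop label index = 135460 + 136 = 135596; at 30 labels/s that is 01:15:19:26, i.e. DF 01:15:19;26.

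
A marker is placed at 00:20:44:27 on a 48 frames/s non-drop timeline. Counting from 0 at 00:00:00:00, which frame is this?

Total seconds to the label: (0 × 3600 + 20 × 60 + 44) = 1244.
Frame index = 1244 × 48 + 27 = 59739.

frame 59739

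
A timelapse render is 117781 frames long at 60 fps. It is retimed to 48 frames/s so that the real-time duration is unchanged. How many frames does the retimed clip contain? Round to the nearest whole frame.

Frames at target rate = 117781 × (48) / (60) = 471124/5 ≈ 94224.800.
Nearest whole frame: 94225.

94225 frames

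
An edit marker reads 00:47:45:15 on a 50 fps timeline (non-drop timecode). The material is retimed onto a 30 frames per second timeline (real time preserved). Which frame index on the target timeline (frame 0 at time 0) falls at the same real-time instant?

Source frame index: (0×3600 + 47×60 + 45) × 50 + 15 = 143265.
Real time: 143265 / (50) = 28653/10 s.
Target frame: (28653/10) × (30) = 85959.

frame 85959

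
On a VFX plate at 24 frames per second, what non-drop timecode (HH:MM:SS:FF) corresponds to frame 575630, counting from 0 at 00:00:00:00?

575630 ÷ 24 = 23984 full seconds, remainder 14 frames.
23984 s = 6 h 39 min 44 s.
Timecode: 06:39:44:14.

06:39:44:14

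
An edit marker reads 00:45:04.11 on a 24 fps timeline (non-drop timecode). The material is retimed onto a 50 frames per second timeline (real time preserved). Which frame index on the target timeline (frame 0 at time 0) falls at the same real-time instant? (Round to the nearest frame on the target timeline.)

Source frame index: (0×3600 + 45×60 + 4) × 24 + 11 = 64907.
Real time: 64907 / (24) = 64907/24 s.
Target frame: (64907/24) × (50) = 1622675/12 ≈ 135222.917 → 135223.

frame 135223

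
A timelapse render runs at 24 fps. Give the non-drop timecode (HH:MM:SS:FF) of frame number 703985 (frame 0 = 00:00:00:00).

703985 ÷ 24 = 29332 full seconds, remainder 17 frames.
29332 s = 8 h 8 min 52 s.
Timecode: 08:08:52:17.

08:08:52:17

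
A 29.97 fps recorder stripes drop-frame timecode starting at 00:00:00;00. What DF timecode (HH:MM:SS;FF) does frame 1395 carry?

00:00:46;15

Each 10-minute DF block holds 10 × 60 × 30 − 9 × 2 = 17982 frames. 1395 ÷ 17982 → 0 full blocks, remainder 1395.
Within the partial block the first minute is 1800 frames and each further minute 1798, so 0 further minute boundaries passed. Total skipped labels = 18 × 0 + 2 × 0 = 0.
Non-drop label index = 1395 + 0 = 1395; at 30 labels/s that is 00:00:46:15, i.e. DF 00:00:46;15.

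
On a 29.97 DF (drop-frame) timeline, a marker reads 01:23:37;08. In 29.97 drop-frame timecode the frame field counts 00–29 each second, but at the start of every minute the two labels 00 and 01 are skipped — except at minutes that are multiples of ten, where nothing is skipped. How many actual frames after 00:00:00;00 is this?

Complete 10-minute blocks: 8, each 17982 frames → 143856.
Remaining 3 whole minutes in the current block: 1800 + 2 × 1798 = 5396 frames.
Within the current minute: 37 × 30 + 8 − 2 = 1116 (labels ;00/;01 skipped at this minute). Total = 143856 + 5396 + 1116 = 150368.

150368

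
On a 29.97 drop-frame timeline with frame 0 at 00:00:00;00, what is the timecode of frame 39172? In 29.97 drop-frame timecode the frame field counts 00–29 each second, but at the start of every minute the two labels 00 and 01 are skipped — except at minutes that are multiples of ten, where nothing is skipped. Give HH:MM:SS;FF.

Each 10-minute DF block holds 10 × 60 × 30 − 9 × 2 = 17982 frames. 39172 ÷ 17982 → 2 full blocks, remainder 3208.
Within the partial block the first minute is 1800 frames and each further minute 1798, so 1 further minute boundary passed. Total skipped labels = 18 × 2 + 2 × 1 = 38.
Non-drop label index = 39172 + 38 = 39210; at 30 labels/s that is 00:21:47:00, i.e. DF 00:21:47;00.

00:21:47;00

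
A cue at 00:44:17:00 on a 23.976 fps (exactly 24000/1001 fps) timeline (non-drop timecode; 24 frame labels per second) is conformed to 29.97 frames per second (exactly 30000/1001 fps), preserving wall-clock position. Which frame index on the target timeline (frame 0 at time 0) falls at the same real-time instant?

Source frame index: (0×3600 + 44×60 + 17) × 24 + 0 = 63768.
Real time: 63768 / (24000/1001) = 2659657/1000 s.
Target frame: (2659657/1000) × (30000/1001) = 79710.

frame 79710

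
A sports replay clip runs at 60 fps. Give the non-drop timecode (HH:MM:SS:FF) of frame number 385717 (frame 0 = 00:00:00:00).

01:47:08:37

385717 ÷ 60 = 6428 full seconds, remainder 37 frames.
6428 s = 1 h 47 min 8 s.
Timecode: 01:47:08:37.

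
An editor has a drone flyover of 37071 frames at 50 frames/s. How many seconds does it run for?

Running time = 37071 / (50) = 741.42 s.

741.42 seconds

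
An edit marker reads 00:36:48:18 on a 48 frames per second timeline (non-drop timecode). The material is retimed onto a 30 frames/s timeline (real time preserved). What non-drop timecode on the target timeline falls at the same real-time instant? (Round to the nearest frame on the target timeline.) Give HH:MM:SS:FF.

Source frame index: (0×3600 + 36×60 + 48) × 48 + 18 = 106002.
Real time: 106002 / (48) = 17667/8 s.
Target frame: (17667/8) × (30) = 265005/4 ≈ 66251.250 → 66251.
At 30 labels/s: frame 66251 → 00:36:48:11.

00:36:48:11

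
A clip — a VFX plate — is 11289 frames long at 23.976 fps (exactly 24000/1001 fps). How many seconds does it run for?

470.845375 seconds

Running time = 11289 / (24000/1001) = 470.845375 s.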